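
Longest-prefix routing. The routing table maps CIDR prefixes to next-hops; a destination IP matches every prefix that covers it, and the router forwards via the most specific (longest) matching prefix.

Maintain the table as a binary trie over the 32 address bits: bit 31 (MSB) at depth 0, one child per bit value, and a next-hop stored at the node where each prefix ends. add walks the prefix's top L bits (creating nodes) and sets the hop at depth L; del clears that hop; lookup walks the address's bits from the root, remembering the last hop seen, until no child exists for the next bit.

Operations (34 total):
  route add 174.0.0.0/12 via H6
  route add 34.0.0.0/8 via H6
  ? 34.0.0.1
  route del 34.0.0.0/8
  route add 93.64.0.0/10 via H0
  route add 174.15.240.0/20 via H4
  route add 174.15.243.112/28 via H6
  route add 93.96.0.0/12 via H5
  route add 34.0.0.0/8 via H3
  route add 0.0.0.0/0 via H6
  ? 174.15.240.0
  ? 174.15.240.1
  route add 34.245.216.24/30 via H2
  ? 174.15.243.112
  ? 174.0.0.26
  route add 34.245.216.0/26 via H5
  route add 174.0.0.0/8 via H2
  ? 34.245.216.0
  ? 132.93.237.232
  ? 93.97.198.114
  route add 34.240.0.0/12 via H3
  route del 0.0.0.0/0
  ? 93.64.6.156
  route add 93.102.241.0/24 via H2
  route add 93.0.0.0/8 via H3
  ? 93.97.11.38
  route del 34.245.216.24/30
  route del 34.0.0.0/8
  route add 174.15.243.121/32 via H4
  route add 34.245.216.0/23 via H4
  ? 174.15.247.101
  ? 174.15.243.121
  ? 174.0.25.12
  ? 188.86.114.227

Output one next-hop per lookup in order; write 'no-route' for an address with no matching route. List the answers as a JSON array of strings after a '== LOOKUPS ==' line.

Apply in order:
  + 174.0.0.0/12 (H6) depth=12
  + 34.0.0.0/8 (H6) depth=8
  ? 34.0.0.1  path d0:-→d1:-→d2:-→d3:-→d4:-→d5:-→d6:-→d7:-→d8:H6  best=H6
  del 34.0.0.0/8 (clear depth 8)
  + 93.64.0.0/10 (H0) depth=10
  + 174.15.240.0/20 (H4) depth=20
  + 174.15.243.112/28 (H6) depth=28
  + 93.96.0.0/12 (H5) depth=12
  + 34.0.0.0/8 (H3) depth=8
  + 0.0.0.0/0 (H6) depth=0
  ? 174.15.240.0  path d0:H6→d1:-→d2:-→d3:-→d4:-→d5:-→d6:-→d7:-→d8:-→d9:-→d10:-→d11:-→d12:H6→d13:-→d14:-→d15:-→d16:-→d17:-→d18:-→d19:-→d20:H4→d21:-→d22:-  best=H4
  ? 174.15.240.1  path d0:H6→d1:-→d2:-→d3:-→d4:-→d5:-→d6:-→d7:-→d8:-→d9:-→d10:-→d11:-→d12:H6→d13:-→d14:-→d15:-→d16:-→d17:-→d18:-→d19:-→d20:H4→d21:-→d22:-  best=H4
  + 34.245.216.24/30 (H2) depth=30
  ? 174.15.243.112  path d0:H6→d1:-→d2:-→d3:-→d4:-→d5:-→d6:-→d7:-→d8:-→d9:-→d10:-→d11:-→d12:H6→d13:-→d14:-→d15:-→d16:-→d17:-→d18:-→d19:-→d20:H4→d21:-→d22:-→d23:-→d24:-→d25:-→d26:-→d27:-→d28:H6  best=H6
  ? 174.0.0.26  path d0:H6→d1:-→d2:-→d3:-→d4:-→d5:-→d6:-→d7:-→d8:-→d9:-→d10:-→d11:-→d12:H6  best=H6
  + 34.245.216.0/26 (H5) depth=26
  + 174.0.0.0/8 (H2) depth=8
  ? 34.245.216.0  path d0:H6→d1:-→d2:-→d3:-→d4:-→d5:-→d6:-→d7:-→d8:H3→d9:-→d10:-→d11:-→d12:-→d13:-→d14:-→d15:-→d16:-→d17:-→d18:-→d19:-→d20:-→d21:-→d22:-→d23:-→d24:-→d25:-→d26:H5→d27:-  best=H5
  ? 132.93.237.232  path d0:H6→d1:-→d2:-  best=H6
  ? 93.97.198.114  path d0:H6→d1:-→d2:-→d3:-→d4:-→d5:-→d6:-→d7:-→d8:-→d9:-→d10:H0→d11:-→d12:H5  best=H5
  + 34.240.0.0/12 (H3) depth=12
  del 0.0.0.0/0 (clear depth 0)
  ? 93.64.6.156  path d0:-→d1:-→d2:-→d3:-→d4:-→d5:-→d6:-→d7:-→d8:-→d9:-→d10:H0  best=H0
  + 93.102.241.0/24 (H2) depth=24
  + 93.0.0.0/8 (H3) depth=8
  ? 93.97.11.38  path d0:-→d1:-→d2:-→d3:-→d4:-→d5:-→d6:-→d7:-→d8:H3→d9:-→d10:H0→d11:-→d12:H5→d13:-  best=H5
  del 34.245.216.24/30 (clear depth 30)
  del 34.0.0.0/8 (clear depth 8)
  + 174.15.243.121/32 (H4) depth=32
  + 34.245.216.0/23 (H4) depth=23
  ? 174.15.247.101  path d0:-→d1:-→d2:-→d3:-→d4:-→d5:-→d6:-→d7:-→d8:H2→d9:-→d10:-→d11:-→d12:H6→d13:-→d14:-→d15:-→d16:-→d17:-→d18:-→d19:-→d20:H4→d21:-  best=H4
  ? 174.15.243.121  path d0:-→d1:-→d2:-→d3:-→d4:-→d5:-→d6:-→d7:-→d8:H2→d9:-→d10:-→d11:-→d12:H6→d13:-→d14:-→d15:-→d16:-→d17:-→d18:-→d19:-→d20:H4→d21:-→d22:-→d23:-→d24:-→d25:-→d26:-→d27:-→d28:H6→d29:-→d30:-→d31:-→d32:H4  best=H4
  ? 174.0.25.12  path d0:-→d1:-→d2:-→d3:-→d4:-→d5:-→d6:-→d7:-→d8:H2→d9:-→d10:-→d11:-→d12:H6  best=H6
  ? 188.86.114.227  path d0:-→d1:-→d2:-→d3:-  best=no-route

== LOOKUPS ==
["H6","H4","H4","H6","H6","H5","H6","H5","H0","H5","H4","H4","H6","no-route"]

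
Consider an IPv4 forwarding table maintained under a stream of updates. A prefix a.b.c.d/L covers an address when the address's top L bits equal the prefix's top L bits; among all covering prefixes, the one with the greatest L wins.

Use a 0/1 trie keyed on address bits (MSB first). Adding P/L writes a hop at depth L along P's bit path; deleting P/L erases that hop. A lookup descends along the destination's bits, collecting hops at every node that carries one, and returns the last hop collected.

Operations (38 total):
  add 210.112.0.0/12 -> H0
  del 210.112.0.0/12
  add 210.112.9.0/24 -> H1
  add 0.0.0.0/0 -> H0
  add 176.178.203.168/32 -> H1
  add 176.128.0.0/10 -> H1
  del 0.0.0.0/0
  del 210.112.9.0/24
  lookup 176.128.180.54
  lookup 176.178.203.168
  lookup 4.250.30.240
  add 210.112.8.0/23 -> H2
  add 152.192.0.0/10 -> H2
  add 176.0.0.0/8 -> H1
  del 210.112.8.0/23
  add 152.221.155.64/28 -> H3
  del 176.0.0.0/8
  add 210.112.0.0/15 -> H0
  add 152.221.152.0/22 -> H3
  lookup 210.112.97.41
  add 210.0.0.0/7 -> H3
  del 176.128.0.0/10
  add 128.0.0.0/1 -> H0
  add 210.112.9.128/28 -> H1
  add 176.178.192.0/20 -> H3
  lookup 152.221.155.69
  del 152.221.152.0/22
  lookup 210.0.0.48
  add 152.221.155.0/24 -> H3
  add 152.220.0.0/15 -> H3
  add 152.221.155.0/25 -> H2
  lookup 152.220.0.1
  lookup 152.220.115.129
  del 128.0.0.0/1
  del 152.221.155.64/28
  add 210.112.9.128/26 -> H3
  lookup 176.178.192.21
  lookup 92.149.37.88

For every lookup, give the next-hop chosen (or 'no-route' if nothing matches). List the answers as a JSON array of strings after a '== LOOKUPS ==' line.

Trace:
  add 210.112.0.0/12 -> H0 at depth 12
  - 210.112.0.0/12 clear@12
  add 210.112.9.0/24 -> H1 at depth 24
  add 0.0.0.0/0 -> H0 at depth 0
  add 176.178.203.168/32 -> H1 at depth 32
  add 176.128.0.0/10 -> H1 at depth 10
  - 0.0.0.0/0 clear@0
  - 210.112.9.0/24 clear@24
  Q 176.128.180.54: descend 1011000010 ; hops seen [H1] ; pick H1
  Q 176.178.203.168: descend 10110000101100101100101110101000 ; hops seen [H1,H1] ; pick H1
  Q 4.250.30.240: descend ε ; hops seen [∅] ; pick no-route
  add 210.112.8.0/23 -> H2 at depth 23
  add 152.192.0.0/10 -> H2 at depth 10
  add 176.0.0.0/8 -> H1 at depth 8
  - 210.112.8.0/23 clear@23
  add 152.221.155.64/28 -> H3 at depth 28
  - 176.0.0.0/8 clear@8
  add 210.112.0.0/15 -> H0 at depth 15
  add 152.221.152.0/22 -> H3 at depth 22
  Q 210.112.97.41: descend 11010010011100000 ; hops seen [H0] ; pick H0
  add 210.0.0.0/7 -> H3 at depth 7
  - 176.128.0.0/10 clear@10
  add 128.0.0.0/1 -> H0 at depth 1
  add 210.112.9.128/28 -> H1 at depth 28
  add 176.178.192.0/20 -> H3 at depth 20
  Q 152.221.155.69: descend 1001100011011101100110110100 ; hops seen [H0,H2,H3,H3] ; pick H3
  - 152.221.152.0/22 clear@22
  Q 210.0.0.48: descend 110100100 ; hops seen [H0,H3] ; pick H3
  add 152.221.155.0/24 -> H3 at depth 24
  add 152.220.0.0/15 -> H3 at depth 15
  add 152.221.155.0/25 -> H2 at depth 25
  Q 152.220.0.1: descend 100110001101110 ; hops seen [H0,H2,H3] ; pick H3
  Q 152.220.115.129: descend 100110001101110 ; hops seen [H0,H2,H3] ; pick H3
  - 128.0.0.0/1 clear@1
  - 152.221.155.64/28 clear@28
  add 210.112.9.128/26 -> H3 at depth 26
  Q 176.178.192.21: descend 10110000101100101100 ; hops seen [H3] ; pick H3
  Q 92.149.37.88: descend ε ; hops seen [∅] ; pick no-route

== LOOKUPS ==
["H1","H1","no-route","H0","H3","H3","H3","H3","H3","no-route"]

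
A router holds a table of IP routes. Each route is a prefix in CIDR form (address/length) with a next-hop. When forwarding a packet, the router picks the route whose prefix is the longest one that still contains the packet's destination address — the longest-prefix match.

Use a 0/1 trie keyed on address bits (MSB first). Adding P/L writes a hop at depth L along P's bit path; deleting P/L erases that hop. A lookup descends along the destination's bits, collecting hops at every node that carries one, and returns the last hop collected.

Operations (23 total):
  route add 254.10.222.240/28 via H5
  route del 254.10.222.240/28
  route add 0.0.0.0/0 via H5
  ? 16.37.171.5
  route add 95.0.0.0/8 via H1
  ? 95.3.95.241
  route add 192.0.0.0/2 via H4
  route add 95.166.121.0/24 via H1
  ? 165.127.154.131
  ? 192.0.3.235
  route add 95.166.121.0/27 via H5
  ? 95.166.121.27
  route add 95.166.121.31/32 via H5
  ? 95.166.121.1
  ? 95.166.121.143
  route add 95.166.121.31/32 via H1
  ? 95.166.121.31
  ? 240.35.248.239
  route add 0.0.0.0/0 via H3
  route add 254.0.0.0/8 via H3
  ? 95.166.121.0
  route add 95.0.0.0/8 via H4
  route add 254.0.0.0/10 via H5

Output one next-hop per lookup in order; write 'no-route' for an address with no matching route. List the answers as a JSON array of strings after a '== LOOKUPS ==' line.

Trace:
  add 254.10.222.240/28 -> H5 at depth 28
  del 254.10.222.240/28 (clear depth 28)
  add 0.0.0.0/0 -> H5 at depth 0
  lookup 16.37.171.5: bits ε walk d0:H5 -> H5
  add 95.0.0.0/8 -> H1 at depth 8
  lookup 95.3.95.241: bits 01011111 walk d0:H5→d1:-→d2:-→d3:-→d4:-→d5:-→d6:-→d7:-→d8:H1 -> H1
  add 192.0.0.0/2 -> H4 at depth 2
  add 95.166.121.0/24 -> H1 at depth 24
  lookup 165.127.154.131: bits 1 walk d0:H5→d1:- -> H5
  lookup 192.0.3.235: bits 11 walk d0:H5→d1:-→d2:H4 -> H4
  add 95.166.121.0/27 -> H5 at depth 27
  lookup 95.166.121.27: bits 010111111010011001111001000 walk d0:H5→d1:-→d2:-→d3:-→d4:-→d5:-→d6:-→d7:-→d8:H1→d9:-→d10:-→d11:-→d12:-→d13:-→d14:-→d15:-→d16:-→d17:-→d18:-→d19:-→d20:-→d21:-→d22:-→d23:-→d24:H1→d25:-→d26:-→d27:H5 -> H5
  add 95.166.121.31/32 -> H5 at depth 32
  lookup 95.166.121.1: bits 010111111010011001111001000 walk d0:H5→d1:-→d2:-→d3:-→d4:-→d5:-→d6:-→d7:-→d8:H1→d9:-→d10:-→d11:-→d12:-→d13:-→d14:-→d15:-→d16:-→d17:-→d18:-→d19:-→d20:-→d21:-→d22:-→d23:-→d24:H1→d25:-→d26:-→d27:H5 -> H5
  lookup 95.166.121.143: bits 010111111010011001111001 walk d0:H5→d1:-→d2:-→d3:-→d4:-→d5:-→d6:-→d7:-→d8:H1→d9:-→d10:-→d11:-→d12:-→d13:-→d14:-→d15:-→d16:-→d17:-→d18:-→d19:-→d20:-→d21:-→d22:-→d23:-→d24:H1 -> H1
  add 95.166.121.31/32 -> H1 at depth 32
  lookup 95.166.121.31: bits 01011111101001100111100100011111 walk d0:H5→d1:-→d2:-→d3:-→d4:-→d5:-→d6:-→d7:-→d8:H1→d9:-→d10:-→d11:-→d12:-→d13:-→d14:-→d15:-→d16:-→d17:-→d18:-→d19:-→d20:-→d21:-→d22:-→d23:-→d24:H1→d25:-→d26:-→d27:H5→d28:-→d29:-→d30:-→d31:-→d32:H1 -> H1
  lookup 240.35.248.239: bits 1111 walk d0:H5→d1:-→d2:H4→d3:-→d4:- -> H4
  add 0.0.0.0/0 -> H3 at depth 0
  add 254.0.0.0/8 -> H3 at depth 8
  lookup 95.166.121.0: bits 010111111010011001111001000 walk d0:H3→d1:-→d2:-→d3:-→d4:-→d5:-→d6:-→d7:-→d8:H1→d9:-→d10:-→d11:-→d12:-→d13:-→d14:-→d15:-→d16:-→d17:-→d18:-→d19:-→d20:-→d21:-→d22:-→d23:-→d24:H1→d25:-→d26:-→d27:H5 -> H5
  add 95.0.0.0/8 -> H4 at depth 8
  add 254.0.0.0/10 -> H5 at depth 10

== LOOKUPS ==
["H5","H1","H5","H4","H5","H5","H1","H1","H4","H5"]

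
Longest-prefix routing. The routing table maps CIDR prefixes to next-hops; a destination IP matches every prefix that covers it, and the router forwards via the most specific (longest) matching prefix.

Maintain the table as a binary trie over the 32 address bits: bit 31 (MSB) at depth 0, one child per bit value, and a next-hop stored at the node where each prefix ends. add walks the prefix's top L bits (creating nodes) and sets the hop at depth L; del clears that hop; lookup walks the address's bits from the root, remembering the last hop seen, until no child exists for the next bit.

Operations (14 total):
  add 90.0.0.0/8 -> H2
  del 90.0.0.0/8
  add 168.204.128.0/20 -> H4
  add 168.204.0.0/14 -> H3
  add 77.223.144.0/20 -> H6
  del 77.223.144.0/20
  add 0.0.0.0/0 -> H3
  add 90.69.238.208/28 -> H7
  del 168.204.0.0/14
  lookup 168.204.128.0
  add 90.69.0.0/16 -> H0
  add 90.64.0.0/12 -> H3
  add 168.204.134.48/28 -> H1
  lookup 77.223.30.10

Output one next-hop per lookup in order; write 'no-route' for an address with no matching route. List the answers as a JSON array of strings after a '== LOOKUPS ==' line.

Process each operation:
  + 90.0.0.0/8 (H2) depth=8
  - 90.0.0.0/8 clear@8
  + 168.204.128.0/20 (H4) depth=20
  + 168.204.0.0/14 (H3) depth=14
  + 77.223.144.0/20 (H6) depth=20
  - 77.223.144.0/20 clear@20
  + 0.0.0.0/0 (H3) depth=0
  + 90.69.238.208/28 (H7) depth=28
  - 168.204.0.0/14 clear@14
  ? 168.204.128.0  path d0:H3→d1:-→d2:-→d3:-→d4:-→d5:-→d6:-→d7:-→d8:-→d9:-→d10:-→d11:-→d12:-→d13:-→d14:-→d15:-→d16:-→d17:-→d18:-→d19:-→d20:H4  best=H4
  + 90.69.0.0/16 (H0) depth=16
  + 90.64.0.0/12 (H3) depth=12
  + 168.204.134.48/28 (H1) depth=28
  ? 77.223.30.10  path d0:H3→d1:-→d2:-→d3:-→d4:-→d5:-→d6:-→d7:-→d8:-→d9:-→d10:-→d11:-→d12:-→d13:-→d14:-→d15:-→d16:-  best=H3

== LOOKUPS ==
["H4","H3"]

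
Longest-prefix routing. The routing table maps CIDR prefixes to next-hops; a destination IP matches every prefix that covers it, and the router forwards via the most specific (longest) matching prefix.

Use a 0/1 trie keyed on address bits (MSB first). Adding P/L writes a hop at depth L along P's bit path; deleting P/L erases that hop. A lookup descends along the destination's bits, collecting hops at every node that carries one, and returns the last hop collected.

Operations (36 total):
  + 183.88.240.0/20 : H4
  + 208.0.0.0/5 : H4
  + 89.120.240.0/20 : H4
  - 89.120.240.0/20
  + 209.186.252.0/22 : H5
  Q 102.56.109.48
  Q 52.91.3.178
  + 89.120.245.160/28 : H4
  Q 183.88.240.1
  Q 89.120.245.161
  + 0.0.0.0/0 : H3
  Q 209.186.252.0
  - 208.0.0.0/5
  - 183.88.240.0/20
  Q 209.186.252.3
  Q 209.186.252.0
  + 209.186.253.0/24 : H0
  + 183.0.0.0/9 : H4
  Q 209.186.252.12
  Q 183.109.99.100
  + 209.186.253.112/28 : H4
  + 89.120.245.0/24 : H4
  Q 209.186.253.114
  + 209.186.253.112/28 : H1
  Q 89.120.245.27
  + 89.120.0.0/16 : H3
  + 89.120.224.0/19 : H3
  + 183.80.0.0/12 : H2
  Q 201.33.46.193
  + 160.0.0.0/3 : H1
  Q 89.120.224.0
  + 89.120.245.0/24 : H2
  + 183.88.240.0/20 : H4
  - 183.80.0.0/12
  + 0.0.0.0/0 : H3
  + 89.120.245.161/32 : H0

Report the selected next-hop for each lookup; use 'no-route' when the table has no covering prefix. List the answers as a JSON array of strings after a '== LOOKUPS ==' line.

Trace:
  + 183.88.240.0/20 (H4) depth=20
  + 208.0.0.0/5 (H4) depth=5
  + 89.120.240.0/20 (H4) depth=20
  del 89.120.240.0/20 (clear depth 20)
  + 209.186.252.0/22 (H5) depth=22
  ? 102.56.109.48  path d0:-→d1:-→d2:-  best=no-route
  ? 52.91.3.178  path d0:-→d1:-  best=no-route
  + 89.120.245.160/28 (H4) depth=28
  ? 183.88.240.1  path d0:-→d1:-→d2:-→d3:-→d4:-→d5:-→d6:-→d7:-→d8:-→d9:-→d10:-→d11:-→d12:-→d13:-→d14:-→d15:-→d16:-→d17:-→d18:-→d19:-→d20:H4  best=H4
  ? 89.120.245.161  path d0:-→d1:-→d2:-→d3:-→d4:-→d5:-→d6:-→d7:-→d8:-→d9:-→d10:-→d11:-→d12:-→d13:-→d14:-→d15:-→d16:-→d17:-→d18:-→d19:-→d20:-→d21:-→d22:-→d23:-→d24:-→d25:-→d26:-→d27:-→d28:H4  best=H4
  + 0.0.0.0/0 (H3) depth=0
  ? 209.186.252.0  path d0:H3→d1:-→d2:-→d3:-→d4:-→d5:H4→d6:-→d7:-→d8:-→d9:-→d10:-→d11:-→d12:-→d13:-→d14:-→d15:-→d16:-→d17:-→d18:-→d19:-→d20:-→d21:-→d22:H5  best=H5
  del 208.0.0.0/5 (clear depth 5)
  del 183.88.240.0/20 (clear depth 20)
  ? 209.186.252.3  path d0:H3→d1:-→d2:-→d3:-→d4:-→d5:-→d6:-→d7:-→d8:-→d9:-→d10:-→d11:-→d12:-→d13:-→d14:-→d15:-→d16:-→d17:-→d18:-→d19:-→d20:-→d21:-→d22:H5  best=H5
  ? 209.186.252.0  path d0:H3→d1:-→d2:-→d3:-→d4:-→d5:-→d6:-→d7:-→d8:-→d9:-→d10:-→d11:-→d12:-→d13:-→d14:-→d15:-→d16:-→d17:-→d18:-→d19:-→d20:-→d21:-→d22:H5  best=H5
  + 209.186.253.0/24 (H0) depth=24
  + 183.0.0.0/9 (H4) depth=9
  ? 209.186.252.12  path d0:H3→d1:-→d2:-→d3:-→d4:-→d5:-→d6:-→d7:-→d8:-→d9:-→d10:-→d11:-→d12:-→d13:-→d14:-→d15:-→d16:-→d17:-→d18:-→d19:-→d20:-→d21:-→d22:H5→d23:-  best=H5
  ? 183.109.99.100  path d0:H3→d1:-→d2:-→d3:-→d4:-→d5:-→d6:-→d7:-→d8:-→d9:H4→d10:-  best=H4
  + 209.186.253.112/28 (H4) depth=28
  + 89.120.245.0/24 (H4) depth=24
  ? 209.186.253.114  path d0:H3→d1:-→d2:-→d3:-→d4:-→d5:-→d6:-→d7:-→d8:-→d9:-→d10:-→d11:-→d12:-→d13:-→d14:-→d15:-→d16:-→d17:-→d18:-→d19:-→d20:-→d21:-→d22:H5→d23:-→d24:H0→d25:-→d26:-→d27:-→d28:H4  best=H4
  + 209.186.253.112/28 (H1) depth=28
  ? 89.120.245.27  path d0:H3→d1:-→d2:-→d3:-→d4:-→d5:-→d6:-→d7:-→d8:-→d9:-→d10:-→d11:-→d12:-→d13:-→d14:-→d15:-→d16:-→d17:-→d18:-→d19:-→d20:-→d21:-→d22:-→d23:-→d24:H4  best=H4
  + 89.120.0.0/16 (H3) depth=16
  + 89.120.224.0/19 (H3) depth=19
  + 183.80.0.0/12 (H2) depth=12
  ? 201.33.46.193  path d0:H3→d1:-→d2:-→d3:-  best=H3
  + 160.0.0.0/3 (H1) depth=3
  ? 89.120.224.0  path d0:H3→d1:-→d2:-→d3:-→d4:-→d5:-→d6:-→d7:-→d8:-→d9:-→d10:-→d11:-→d12:-→d13:-→d14:-→d15:-→d16:H3→d17:-→d18:-→d19:H3  best=H3
  + 89.120.245.0/24 (H2) depth=24
  + 183.88.240.0/20 (H4) depth=20
  del 183.80.0.0/12 (clear depth 12)
  + 0.0.0.0/0 (H3) depth=0
  + 89.120.245.161/32 (H0) depth=32

== LOOKUPS ==
["no-route","no-route","H4","H4","H5","H5","H5","H5","H4","H4","H4","H3","H3"]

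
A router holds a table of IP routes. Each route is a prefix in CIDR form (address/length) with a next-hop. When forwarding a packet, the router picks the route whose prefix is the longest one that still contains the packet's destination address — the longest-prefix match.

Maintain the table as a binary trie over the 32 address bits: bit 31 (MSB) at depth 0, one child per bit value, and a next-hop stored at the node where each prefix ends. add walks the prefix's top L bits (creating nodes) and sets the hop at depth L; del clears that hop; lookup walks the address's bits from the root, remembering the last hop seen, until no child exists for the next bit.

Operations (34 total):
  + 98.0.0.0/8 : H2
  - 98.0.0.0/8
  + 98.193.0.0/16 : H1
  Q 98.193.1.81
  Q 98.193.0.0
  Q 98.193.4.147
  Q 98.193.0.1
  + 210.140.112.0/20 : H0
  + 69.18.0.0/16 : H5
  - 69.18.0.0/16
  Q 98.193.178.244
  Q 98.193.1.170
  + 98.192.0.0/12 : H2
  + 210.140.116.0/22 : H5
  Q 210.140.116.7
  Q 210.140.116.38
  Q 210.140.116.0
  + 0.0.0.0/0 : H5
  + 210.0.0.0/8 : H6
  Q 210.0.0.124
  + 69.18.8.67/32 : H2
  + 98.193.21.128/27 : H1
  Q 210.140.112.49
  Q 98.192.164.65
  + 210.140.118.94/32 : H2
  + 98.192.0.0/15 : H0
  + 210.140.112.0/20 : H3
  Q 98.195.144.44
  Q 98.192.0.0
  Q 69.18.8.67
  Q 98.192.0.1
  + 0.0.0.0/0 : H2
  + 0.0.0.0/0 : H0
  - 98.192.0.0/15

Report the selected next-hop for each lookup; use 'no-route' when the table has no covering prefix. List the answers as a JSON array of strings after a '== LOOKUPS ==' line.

Apply in order:
  + 98.0.0.0/8 (H2) depth=8
  - 98.0.0.0/8 clear@8
  + 98.193.0.0/16 (H1) depth=16
  Q 98.193.1.81: descend 0110001011000001 ; hops seen [H1] ; pick H1
  Q 98.193.0.0: descend 0110001011000001 ; hops seen [H1] ; pick H1
  Q 98.193.4.147: descend 0110001011000001 ; hops seen [H1] ; pick H1
  Q 98.193.0.1: descend 0110001011000001 ; hops seen [H1] ; pick H1
  + 210.140.112.0/20 (H0) depth=20
  + 69.18.0.0/16 (H5) depth=16
  - 69.18.0.0/16 clear@16
  Q 98.193.178.244: descend 0110001011000001 ; hops seen [H1] ; pick H1
  Q 98.193.1.170: descend 0110001011000001 ; hops seen [H1] ; pick H1
  + 98.192.0.0/12 (H2) depth=12
  + 210.140.116.0/22 (H5) depth=22
  Q 210.140.116.7: descend 1101001010001100011101 ; hops seen [H0,H5] ; pick H5
  Q 210.140.116.38: descend 1101001010001100011101 ; hops seen [H0,H5] ; pick H5
  Q 210.140.116.0: descend 1101001010001100011101 ; hops seen [H0,H5] ; pick H5
  + 0.0.0.0/0 (H5) depth=0
  + 210.0.0.0/8 (H6) depth=8
  Q 210.0.0.124: descend 11010010 ; hops seen [H5,H6] ; pick H6
  + 69.18.8.67/32 (H2) depth=32
  + 98.193.21.128/27 (H1) depth=27
  Q 210.140.112.49: descend 110100101000110001110 ; hops seen [H5,H6,H0] ; pick H0
  Q 98.192.164.65: descend 011000101100000 ; hops seen [H5,H2] ; pick H2
  + 210.140.118.94/32 (H2) depth=32
  + 98.192.0.0/15 (H0) depth=15
  + 210.140.112.0/20 (H3) depth=20
  Q 98.195.144.44: descend 01100010110000 ; hops seen [H5,H2] ; pick H2
  Q 98.192.0.0: descend 011000101100000 ; hops seen [H5,H2,H0] ; pick H0
  Q 69.18.8.67: descend 01000101000100100000100001000011 ; hops seen [H5,H2] ; pick H2
  Q 98.192.0.1: descend 011000101100000 ; hops seen [H5,H2,H0] ; pick H0
  + 0.0.0.0/0 (H2) depth=0
  + 0.0.0.0/0 (H0) depth=0
  - 98.192.0.0/15 clear@15

== LOOKUPS ==
["H1","H1","H1","H1","H1","H1","H5","H5","H5","H6","H0","H2","H2","H0","H2","H0"]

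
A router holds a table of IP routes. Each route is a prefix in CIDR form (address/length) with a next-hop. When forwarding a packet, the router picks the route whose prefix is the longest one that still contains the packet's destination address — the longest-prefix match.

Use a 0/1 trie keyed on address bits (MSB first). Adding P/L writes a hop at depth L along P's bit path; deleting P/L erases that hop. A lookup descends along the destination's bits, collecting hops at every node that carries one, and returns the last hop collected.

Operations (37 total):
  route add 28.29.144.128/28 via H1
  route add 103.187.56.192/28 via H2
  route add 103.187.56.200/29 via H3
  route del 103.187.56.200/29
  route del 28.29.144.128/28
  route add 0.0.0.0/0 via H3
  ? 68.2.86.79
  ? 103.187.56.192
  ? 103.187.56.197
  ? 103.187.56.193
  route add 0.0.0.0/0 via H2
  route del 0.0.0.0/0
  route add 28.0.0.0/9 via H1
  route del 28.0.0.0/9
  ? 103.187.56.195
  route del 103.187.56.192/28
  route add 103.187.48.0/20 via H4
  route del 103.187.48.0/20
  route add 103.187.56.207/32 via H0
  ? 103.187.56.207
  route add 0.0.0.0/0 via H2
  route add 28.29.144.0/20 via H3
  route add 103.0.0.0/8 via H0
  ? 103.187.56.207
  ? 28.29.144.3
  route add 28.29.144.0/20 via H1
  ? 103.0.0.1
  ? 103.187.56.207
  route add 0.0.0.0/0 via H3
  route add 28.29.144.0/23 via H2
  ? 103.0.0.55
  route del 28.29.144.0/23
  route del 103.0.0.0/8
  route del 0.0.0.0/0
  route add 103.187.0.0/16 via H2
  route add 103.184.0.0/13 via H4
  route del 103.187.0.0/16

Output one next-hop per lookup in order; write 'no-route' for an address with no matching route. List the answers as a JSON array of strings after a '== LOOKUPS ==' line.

Apply in order:
  add 28.29.144.128/28 -> H1 at depth 28
  add 103.187.56.192/28 -> H2 at depth 28
  add 103.187.56.200/29 -> H3 at depth 29
  del 103.187.56.200/29 (clear depth 29)
  del 28.29.144.128/28 (clear depth 28)
  add 0.0.0.0/0 -> H3 at depth 0
  Q 68.2.86.79: descend 01 ; hops seen [H3] ; pick H3
  Q 103.187.56.192: descend 0110011110111011001110001100 ; hops seen [H3,H2] ; pick H2
  Q 103.187.56.197: descend 0110011110111011001110001100 ; hops seen [H3,H2] ; pick H2
  Q 103.187.56.193: descend 0110011110111011001110001100 ; hops seen [H3,H2] ; pick H2
  add 0.0.0.0/0 -> H2 at depth 0
  del 0.0.0.0/0 (clear depth 0)
  add 28.0.0.0/9 -> H1 at depth 9
  del 28.0.0.0/9 (clear depth 9)
  Q 103.187.56.195: descend 0110011110111011001110001100 ; hops seen [H2] ; pick H2
  del 103.187.56.192/28 (clear depth 28)
  add 103.187.48.0/20 -> H4 at depth 20
  del 103.187.48.0/20 (clear depth 20)
  add 103.187.56.207/32 -> H0 at depth 32
  Q 103.187.56.207: descend 01100111101110110011100011001111 ; hops seen [H0] ; pick H0
  add 0.0.0.0/0 -> H2 at depth 0
  add 28.29.144.0/20 -> H3 at depth 20
  add 103.0.0.0/8 -> H0 at depth 8
  Q 103.187.56.207: descend 01100111101110110011100011001111 ; hops seen [H2,H0,H0] ; pick H0
  Q 28.29.144.3: descend 000111000001110110010000 ; hops seen [H2,H3] ; pick H3
  add 28.29.144.0/20 -> H1 at depth 20
  Q 103.0.0.1: descend 01100111 ; hops seen [H2,H0] ; pick H0
  Q 103.187.56.207: descend 01100111101110110011100011001111 ; hops seen [H2,H0,H0] ; pick H0
  add 0.0.0.0/0 -> H3 at depth 0
  add 28.29.144.0/23 -> H2 at depth 23
  Q 103.0.0.55: descend 01100111 ; hops seen [H3,H0] ; pick H0
  del 28.29.144.0/23 (clear depth 23)
  del 103.0.0.0/8 (clear depth 8)
  del 0.0.0.0/0 (clear depth 0)
  add 103.187.0.0/16 -> H2 at depth 16
  add 103.184.0.0/13 -> H4 at depth 13
  del 103.187.0.0/16 (clear depth 16)

== LOOKUPS ==
["H3","H2","H2","H2","H2","H0","H0","H3","H0","H0","H0"]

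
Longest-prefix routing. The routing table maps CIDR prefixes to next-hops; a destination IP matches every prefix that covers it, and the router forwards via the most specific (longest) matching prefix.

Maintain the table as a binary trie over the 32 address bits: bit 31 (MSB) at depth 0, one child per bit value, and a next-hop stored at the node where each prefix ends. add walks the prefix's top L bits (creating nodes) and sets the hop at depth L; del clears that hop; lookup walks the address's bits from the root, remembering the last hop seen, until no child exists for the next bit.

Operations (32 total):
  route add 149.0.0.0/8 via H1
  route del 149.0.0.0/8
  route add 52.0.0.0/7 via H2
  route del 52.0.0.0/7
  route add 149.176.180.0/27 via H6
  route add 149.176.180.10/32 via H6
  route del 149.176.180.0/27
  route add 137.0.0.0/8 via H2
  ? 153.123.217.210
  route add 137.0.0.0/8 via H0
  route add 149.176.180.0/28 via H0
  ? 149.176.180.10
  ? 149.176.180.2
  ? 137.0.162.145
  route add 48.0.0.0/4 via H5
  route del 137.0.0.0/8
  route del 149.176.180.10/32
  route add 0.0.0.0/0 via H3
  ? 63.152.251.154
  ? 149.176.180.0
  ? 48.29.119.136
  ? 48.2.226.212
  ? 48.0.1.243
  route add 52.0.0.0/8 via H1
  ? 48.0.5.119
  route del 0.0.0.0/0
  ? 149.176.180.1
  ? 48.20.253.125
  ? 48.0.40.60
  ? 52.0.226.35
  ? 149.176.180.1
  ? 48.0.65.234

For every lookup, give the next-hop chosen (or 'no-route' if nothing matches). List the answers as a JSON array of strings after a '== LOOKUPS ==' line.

Trace:
  + 149.0.0.0/8 (H1) depth=8
  - 149.0.0.0/8 clear@8
  + 52.0.0.0/7 (H2) depth=7
  - 52.0.0.0/7 clear@7
  + 149.176.180.0/27 (H6) depth=27
  + 149.176.180.10/32 (H6) depth=32
  - 149.176.180.0/27 clear@27
  + 137.0.0.0/8 (H2) depth=8
  ? 153.123.217.210  path d0:-→d1:-→d2:-→d3:-→d4:-  best=no-route
  + 137.0.0.0/8 (H0) depth=8
  + 149.176.180.0/28 (H0) depth=28
  ? 149.176.180.10  path d0:-→d1:-→d2:-→d3:-→d4:-→d5:-→d6:-→d7:-→d8:-→d9:-→d10:-→d11:-→d12:-→d13:-→d14:-→d15:-→d16:-→d17:-→d18:-→d19:-→d20:-→d21:-→d22:-→d23:-→d24:-→d25:-→d26:-→d27:-→d28:H0→d29:-→d30:-→d31:-→d32:H6  best=H6
  ? 149.176.180.2  path d0:-→d1:-→d2:-→d3:-→d4:-→d5:-→d6:-→d7:-→d8:-→d9:-→d10:-→d11:-→d12:-→d13:-→d14:-→d15:-→d16:-→d17:-→d18:-→d19:-→d20:-→d21:-→d22:-→d23:-→d24:-→d25:-→d26:-→d27:-→d28:H0  best=H0
  ? 137.0.162.145  path d0:-→d1:-→d2:-→d3:-→d4:-→d5:-→d6:-→d7:-→d8:H0  best=H0
  + 48.0.0.0/4 (H5) depth=4
  - 137.0.0.0/8 clear@8
  - 149.176.180.10/32 clear@32
  + 0.0.0.0/0 (H3) depth=0
  ? 63.152.251.154  path d0:H3→d1:-→d2:-→d3:-→d4:H5  best=H5
  ? 149.176.180.0  path d0:H3→d1:-→d2:-→d3:-→d4:-→d5:-→d6:-→d7:-→d8:-→d9:-→d10:-→d11:-→d12:-→d13:-→d14:-→d15:-→d16:-→d17:-→d18:-→d19:-→d20:-→d21:-→d22:-→d23:-→d24:-→d25:-→d26:-→d27:-→d28:H0  best=H0
  ? 48.29.119.136  path d0:H3→d1:-→d2:-→d3:-→d4:H5→d5:-  best=H5
  ? 48.2.226.212  path d0:H3→d1:-→d2:-→d3:-→d4:H5→d5:-  best=H5
  ? 48.0.1.243  path d0:H3→d1:-→d2:-→d3:-→d4:H5→d5:-  best=H5
  + 52.0.0.0/8 (H1) depth=8
  ? 48.0.5.119  path d0:H3→d1:-→d2:-→d3:-→d4:H5→d5:-  best=H5
  - 0.0.0.0/0 clear@0
  ? 149.176.180.1  path d0:-→d1:-→d2:-→d3:-→d4:-→d5:-→d6:-→d7:-→d8:-→d9:-→d10:-→d11:-→d12:-→d13:-→d14:-→d15:-→d16:-→d17:-→d18:-→d19:-→d20:-→d21:-→d22:-→d23:-→d24:-→d25:-→d26:-→d27:-→d28:H0  best=H0
  ? 48.20.253.125  path d0:-→d1:-→d2:-→d3:-→d4:H5→d5:-  best=H5
  ? 48.0.40.60  path d0:-→d1:-→d2:-→d3:-→d4:H5→d5:-  best=H5
  ? 52.0.226.35  path d0:-→d1:-→d2:-→d3:-→d4:H5→d5:-→d6:-→d7:-→d8:H1  best=H1
  ? 149.176.180.1  path d0:-→d1:-→d2:-→d3:-→d4:-→d5:-→d6:-→d7:-→d8:-→d9:-→d10:-→d11:-→d12:-→d13:-→d14:-→d15:-→d16:-→d17:-→d18:-→d19:-→d20:-→d21:-→d22:-→d23:-→d24:-→d25:-→d26:-→d27:-→d28:H0  best=H0
  ? 48.0.65.234  path d0:-→d1:-→d2:-→d3:-→d4:H5→d5:-  best=H5

== LOOKUPS ==
["no-route","H6","H0","H0","H5","H0","H5","H5","H5","H5","H0","H5","H5","H1","H0","H5"]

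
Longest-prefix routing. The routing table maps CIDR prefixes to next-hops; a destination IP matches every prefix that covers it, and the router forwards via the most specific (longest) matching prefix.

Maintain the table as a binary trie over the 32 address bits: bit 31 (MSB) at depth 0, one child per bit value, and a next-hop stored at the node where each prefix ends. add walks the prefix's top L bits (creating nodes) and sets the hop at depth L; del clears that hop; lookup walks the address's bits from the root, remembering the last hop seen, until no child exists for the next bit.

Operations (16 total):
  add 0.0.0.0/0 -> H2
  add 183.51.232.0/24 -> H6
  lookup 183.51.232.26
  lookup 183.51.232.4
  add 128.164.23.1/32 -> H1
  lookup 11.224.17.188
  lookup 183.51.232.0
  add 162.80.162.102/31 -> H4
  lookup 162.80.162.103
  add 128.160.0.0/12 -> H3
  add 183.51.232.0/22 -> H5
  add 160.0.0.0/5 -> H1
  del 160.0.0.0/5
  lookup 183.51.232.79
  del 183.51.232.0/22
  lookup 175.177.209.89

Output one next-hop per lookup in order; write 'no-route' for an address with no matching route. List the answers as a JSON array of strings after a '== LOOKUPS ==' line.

Process each operation:
  add 0.0.0.0/0 -> H2 at depth 0
  add 183.51.232.0/24 -> H6 at depth 24
  ? 183.51.232.26  path d0:H2→d1:-→d2:-→d3:-→d4:-→d5:-→d6:-→d7:-→d8:-→d9:-→d10:-→d11:-→d12:-→d13:-→d14:-→d15:-→d16:-→d17:-→d18:-→d19:-→d20:-→d21:-→d22:-→d23:-→d24:H6  best=H6
  ? 183.51.232.4  path d0:H2→d1:-→d2:-→d3:-→d4:-→d5:-→d6:-→d7:-→d8:-→d9:-→d10:-→d11:-→d12:-→d13:-→d14:-→d15:-→d16:-→d17:-→d18:-→d19:-→d20:-→d21:-→d22:-→d23:-→d24:H6  best=H6
  add 128.164.23.1/32 -> H1 at depth 32
  ? 11.224.17.188  path d0:H2  best=H2
  ? 183.51.232.0  path d0:H2→d1:-→d2:-→d3:-→d4:-→d5:-→d6:-→d7:-→d8:-→d9:-→d10:-→d11:-→d12:-→d13:-→d14:-→d15:-→d16:-→d17:-→d18:-→d19:-→d20:-→d21:-→d22:-→d23:-→d24:H6  best=H6
  add 162.80.162.102/31 -> H4 at depth 31
  ? 162.80.162.103  path d0:H2→d1:-→d2:-→d3:-→d4:-→d5:-→d6:-→d7:-→d8:-→d9:-→d10:-→d11:-→d12:-→d13:-→d14:-→d15:-→d16:-→d17:-→d18:-→d19:-→d20:-→d21:-→d22:-→d23:-→d24:-→d25:-→d26:-→d27:-→d28:-→d29:-→d30:-→d31:H4  best=H4
  add 128.160.0.0/12 -> H3 at depth 12
  add 183.51.232.0/22 -> H5 at depth 22
  add 160.0.0.0/5 -> H1 at depth 5
  del 160.0.0.0/5 (clear depth 5)
  ? 183.51.232.79  path d0:H2→d1:-→d2:-→d3:-→d4:-→d5:-→d6:-→d7:-→d8:-→d9:-→d10:-→d11:-→d12:-→d13:-→d14:-→d15:-→d16:-→d17:-→d18:-→d19:-→d20:-→d21:-→d22:H5→d23:-→d24:H6  best=H6
  del 183.51.232.0/22 (clear depth 22)
  ? 175.177.209.89  path d0:H2→d1:-→d2:-→d3:-→d4:-  best=H2

== LOOKUPS ==
["H6","H6","H2","H6","H4","H6","H2"]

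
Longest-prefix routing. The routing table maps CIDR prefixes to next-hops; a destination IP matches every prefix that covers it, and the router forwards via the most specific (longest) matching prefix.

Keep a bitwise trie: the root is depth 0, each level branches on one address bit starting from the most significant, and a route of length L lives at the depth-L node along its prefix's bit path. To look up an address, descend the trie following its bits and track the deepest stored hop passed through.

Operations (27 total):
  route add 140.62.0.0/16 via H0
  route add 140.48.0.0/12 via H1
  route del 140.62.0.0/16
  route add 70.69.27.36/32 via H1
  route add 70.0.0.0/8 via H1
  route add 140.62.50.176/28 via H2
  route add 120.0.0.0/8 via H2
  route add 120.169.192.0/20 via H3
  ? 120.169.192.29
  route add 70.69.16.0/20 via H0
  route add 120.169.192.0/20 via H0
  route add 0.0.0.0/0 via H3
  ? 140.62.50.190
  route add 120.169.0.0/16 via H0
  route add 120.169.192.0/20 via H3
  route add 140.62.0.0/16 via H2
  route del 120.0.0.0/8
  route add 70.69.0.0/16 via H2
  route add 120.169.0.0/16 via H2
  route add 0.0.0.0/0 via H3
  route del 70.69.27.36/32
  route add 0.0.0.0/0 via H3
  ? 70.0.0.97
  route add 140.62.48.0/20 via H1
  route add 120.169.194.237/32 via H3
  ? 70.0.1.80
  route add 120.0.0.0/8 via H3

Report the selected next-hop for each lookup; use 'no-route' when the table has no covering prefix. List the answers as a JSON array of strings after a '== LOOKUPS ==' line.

Apply in order:
  add 140.62.0.0/16 -> H0 at depth 16
  add 140.48.0.0/12 -> H1 at depth 12
  - 140.62.0.0/16 clear@16
  add 70.69.27.36/32 -> H1 at depth 32
  add 70.0.0.0/8 -> H1 at depth 8
  add 140.62.50.176/28 -> H2 at depth 28
  add 120.0.0.0/8 -> H2 at depth 8
  add 120.169.192.0/20 -> H3 at depth 20
  Q 120.169.192.29: descend 01111000101010011100 ; hops seen [H2,H3] ; pick H3
  add 70.69.16.0/20 -> H0 at depth 20
  add 120.169.192.0/20 -> H0 at depth 20
  add 0.0.0.0/0 -> H3 at depth 0
  Q 140.62.50.190: descend 1000110000111110001100101011 ; hops seen [H3,H1,H2] ; pick H2
  add 120.169.0.0/16 -> H0 at depth 16
  add 120.169.192.0/20 -> H3 at depth 20
  add 140.62.0.0/16 -> H2 at depth 16
  - 120.0.0.0/8 clear@8
  add 70.69.0.0/16 -> H2 at depth 16
  add 120.169.0.0/16 -> H2 at depth 16
  add 0.0.0.0/0 -> H3 at depth 0
  - 70.69.27.36/32 clear@32
  add 0.0.0.0/0 -> H3 at depth 0
  Q 70.0.0.97: descend 010001100 ; hops seen [H3,H1] ; pick H1
  add 140.62.48.0/20 -> H1 at depth 20
  add 120.169.194.237/32 -> H3 at depth 32
  Q 70.0.1.80: descend 010001100 ; hops seen [H3,H1] ; pick H1
  add 120.0.0.0/8 -> H3 at depth 8

== LOOKUPS ==
["H3","H2","H1","H1"]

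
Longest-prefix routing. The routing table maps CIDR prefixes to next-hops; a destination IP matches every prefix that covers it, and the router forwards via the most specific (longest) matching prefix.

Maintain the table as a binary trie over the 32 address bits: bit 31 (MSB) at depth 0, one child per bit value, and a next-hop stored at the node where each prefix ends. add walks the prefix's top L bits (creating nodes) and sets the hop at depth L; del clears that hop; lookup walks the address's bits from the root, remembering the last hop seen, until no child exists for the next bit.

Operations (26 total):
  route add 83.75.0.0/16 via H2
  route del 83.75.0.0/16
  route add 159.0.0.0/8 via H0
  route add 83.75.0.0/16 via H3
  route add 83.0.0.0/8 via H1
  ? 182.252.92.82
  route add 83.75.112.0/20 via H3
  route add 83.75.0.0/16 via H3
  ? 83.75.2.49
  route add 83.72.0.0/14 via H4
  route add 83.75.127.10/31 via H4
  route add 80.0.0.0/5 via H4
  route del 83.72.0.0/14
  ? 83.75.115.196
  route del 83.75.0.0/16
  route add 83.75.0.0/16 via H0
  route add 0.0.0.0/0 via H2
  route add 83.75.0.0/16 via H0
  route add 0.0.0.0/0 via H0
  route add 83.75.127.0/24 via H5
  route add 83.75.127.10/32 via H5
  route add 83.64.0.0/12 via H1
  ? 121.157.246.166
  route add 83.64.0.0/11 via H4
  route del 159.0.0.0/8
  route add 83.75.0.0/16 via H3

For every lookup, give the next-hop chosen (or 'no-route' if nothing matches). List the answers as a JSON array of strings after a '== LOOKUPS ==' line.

Trace:
  + 83.75.0.0/16 (H2) depth=16
  - 83.75.0.0/16 clear@16
  + 159.0.0.0/8 (H0) depth=8
  + 83.75.0.0/16 (H3) depth=16
  + 83.0.0.0/8 (H1) depth=8
  ? 182.252.92.82  path d0:-→d1:-→d2:-  best=no-route
  + 83.75.112.0/20 (H3) depth=20
  + 83.75.0.0/16 (H3) depth=16
  ? 83.75.2.49  path d0:-→d1:-→d2:-→d3:-→d4:-→d5:-→d6:-→d7:-→d8:H1→d9:-→d10:-→d11:-→d12:-→d13:-→d14:-→d15:-→d16:H3→d17:-  best=H3
  + 83.72.0.0/14 (H4) depth=14
  + 83.75.127.10/31 (H4) depth=31
  + 80.0.0.0/5 (H4) depth=5
  - 83.72.0.0/14 clear@14
  ? 83.75.115.196  path d0:-→d1:-→d2:-→d3:-→d4:-→d5:H4→d6:-→d7:-→d8:H1→d9:-→d10:-→d11:-→d12:-→d13:-→d14:-→d15:-→d16:H3→d17:-→d18:-→d19:-→d20:H3  best=H3
  - 83.75.0.0/16 clear@16
  + 83.75.0.0/16 (H0) depth=16
  + 0.0.0.0/0 (H2) depth=0
  + 83.75.0.0/16 (H0) depth=16
  + 0.0.0.0/0 (H0) depth=0
  + 83.75.127.0/24 (H5) depth=24
  + 83.75.127.10/32 (H5) depth=32
  + 83.64.0.0/12 (H1) depth=12
  ? 121.157.246.166  path d0:H0→d1:-→d2:-  best=H0
  + 83.64.0.0/11 (H4) depth=11
  - 159.0.0.0/8 clear@8
  + 83.75.0.0/16 (H3) depth=16

== LOOKUPS ==
["no-route","H3","H3","H0"]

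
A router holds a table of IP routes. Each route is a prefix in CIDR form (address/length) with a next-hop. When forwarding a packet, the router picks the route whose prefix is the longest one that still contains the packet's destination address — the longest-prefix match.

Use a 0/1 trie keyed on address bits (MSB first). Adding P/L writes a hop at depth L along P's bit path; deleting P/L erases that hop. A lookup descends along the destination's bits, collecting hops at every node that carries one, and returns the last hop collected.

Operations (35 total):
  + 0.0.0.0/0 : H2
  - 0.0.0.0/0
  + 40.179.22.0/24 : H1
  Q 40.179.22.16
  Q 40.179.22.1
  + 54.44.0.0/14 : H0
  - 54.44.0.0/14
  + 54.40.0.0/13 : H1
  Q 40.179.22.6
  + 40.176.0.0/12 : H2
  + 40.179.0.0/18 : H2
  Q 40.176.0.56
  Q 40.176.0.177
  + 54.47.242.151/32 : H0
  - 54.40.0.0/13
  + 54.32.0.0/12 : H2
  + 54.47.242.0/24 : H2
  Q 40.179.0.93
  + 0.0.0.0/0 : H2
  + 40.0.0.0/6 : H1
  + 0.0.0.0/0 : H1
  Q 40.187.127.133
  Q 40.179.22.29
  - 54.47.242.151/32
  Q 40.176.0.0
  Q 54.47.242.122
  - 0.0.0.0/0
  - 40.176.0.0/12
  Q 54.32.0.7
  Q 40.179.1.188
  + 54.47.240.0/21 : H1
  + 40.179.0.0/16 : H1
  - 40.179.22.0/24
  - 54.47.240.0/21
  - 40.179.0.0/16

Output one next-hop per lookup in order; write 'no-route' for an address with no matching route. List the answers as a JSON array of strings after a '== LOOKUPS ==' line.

Trace:
  + 0.0.0.0/0 (H2) depth=0
  del 0.0.0.0/0 (clear depth 0)
  + 40.179.22.0/24 (H1) depth=24
  Q 40.179.22.16: descend 001010001011001100010110 ; hops seen [H1] ; pick H1
  Q 40.179.22.1: descend 001010001011001100010110 ; hops seen [H1] ; pick H1
  + 54.44.0.0/14 (H0) depth=14
  del 54.44.0.0/14 (clear depth 14)
  + 54.40.0.0/13 (H1) depth=13
  Q 40.179.22.6: descend 001010001011001100010110 ; hops seen [H1] ; pick H1
  + 40.176.0.0/12 (H2) depth=12
  + 40.179.0.0/18 (H2) depth=18
  Q 40.176.0.56: descend 00101000101100 ; hops seen [H2] ; pick H2
  Q 40.176.0.177: descend 00101000101100 ; hops seen [H2] ; pick H2
  + 54.47.242.151/32 (H0) depth=32
  del 54.40.0.0/13 (clear depth 13)
  + 54.32.0.0/12 (H2) depth=12
  + 54.47.242.0/24 (H2) depth=24
  Q 40.179.0.93: descend 0010100010110011000 ; hops seen [H2,H2] ; pick H2
  + 0.0.0.0/0 (H2) depth=0
  + 40.0.0.0/6 (H1) depth=6
  + 0.0.0.0/0 (H1) depth=0
  Q 40.187.127.133: descend 001010001011 ; hops seen [H1,H1,H2] ; pick H2
  Q 40.179.22.29: descend 001010001011001100010110 ; hops seen [H1,H1,H2,H2,H1] ; pick H1
  del 54.47.242.151/32 (clear depth 32)
  Q 40.176.0.0: descend 00101000101100 ; hops seen [H1,H1,H2] ; pick H2
  Q 54.47.242.122: descend 001101100010111111110010 ; hops seen [H1,H2,H2] ; pick H2
  del 0.0.0.0/0 (clear depth 0)
  del 40.176.0.0/12 (clear depth 12)
  Q 54.32.0.7: descend 001101100010 ; hops seen [H2] ; pick H2
  Q 40.179.1.188: descend 0010100010110011000 ; hops seen [H1,H2] ; pick H2
  + 54.47.240.0/21 (H1) depth=21
  + 40.179.0.0/16 (H1) depth=16
  del 40.179.22.0/24 (clear depth 24)
  del 54.47.240.0/21 (clear depth 21)
  del 40.179.0.0/16 (clear depth 16)

== LOOKUPS ==
["H1","H1","H1","H2","H2","H2","H2","H1","H2","H2","H2","H2"]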